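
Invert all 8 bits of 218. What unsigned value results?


218 ^ 255 = 37

37


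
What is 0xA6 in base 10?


A6 hex = 166 decimal

166


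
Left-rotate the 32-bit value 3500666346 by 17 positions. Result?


Rotate 0b11010000101001111110110111101010 left by 17 (32-bit) = 0b11011011110101011010000101001111 = 3688210767

3688210767


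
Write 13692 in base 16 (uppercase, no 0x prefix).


13692 = 357C hex

357C


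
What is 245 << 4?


0b11110101 << 4 = 0b111101010000 = 3920

3920


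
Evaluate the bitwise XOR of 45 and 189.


0b101101 ^ 0b10111101 = 0b10010000 = 144

144


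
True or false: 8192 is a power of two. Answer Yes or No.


0b10000000000000. Only one bit set => Yes

Yes


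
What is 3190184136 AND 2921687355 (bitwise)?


0b10111110001001100101100011001000 & 0b10101110001001010110100100111011 = 0b10101110001001000100100000001000 = 2921613320

2921613320


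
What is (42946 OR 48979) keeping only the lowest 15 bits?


Step 1: 42946 | 48979 = 49107
Step 2: 49107 & 32767 = 16339

16339


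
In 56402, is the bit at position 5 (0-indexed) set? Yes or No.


0b1101110001010010, bit 5 = 0. No

No


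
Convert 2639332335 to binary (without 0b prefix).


2639332335 = 10011101010100010000001111101111 in binary

10011101010100010000001111101111


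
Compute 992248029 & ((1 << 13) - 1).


992248029 & 8191 = 221

221


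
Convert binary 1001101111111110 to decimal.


1001101111111110 in decimal = 39934

39934


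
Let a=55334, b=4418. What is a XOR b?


55334 ^ 4418 = 51556

51556


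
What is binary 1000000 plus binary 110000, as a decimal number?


1000000 + 110000 = 1110000 = 112

112


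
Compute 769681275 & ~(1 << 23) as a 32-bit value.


769681275 & ~(1 << 23) = 761292667

761292667


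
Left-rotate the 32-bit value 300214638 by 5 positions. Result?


Rotate 0b10001111001001110100101101110 left by 5 (32-bit) = 0b111100100111010010110111000010 = 1016933826

1016933826


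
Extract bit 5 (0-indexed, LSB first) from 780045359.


0b101110011111101000110000101111, position 5 = 1

1


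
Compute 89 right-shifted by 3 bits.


0b1011001 >> 3 = 0b1011 = 11

11


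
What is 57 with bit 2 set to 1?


57 | (1 << 2) = 57 | 4 = 61

61


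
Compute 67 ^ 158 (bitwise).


0b1000011 ^ 0b10011110 = 0b11011101 = 221

221


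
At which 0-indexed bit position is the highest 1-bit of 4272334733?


0b11111110101001101010011110001101. Highest set bit at position 31

31


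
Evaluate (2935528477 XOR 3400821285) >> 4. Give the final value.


Step 1: 2935528477 ^ 3400821285 = 1682765368
Step 2: 1682765368 >> 4 = 105172835

105172835


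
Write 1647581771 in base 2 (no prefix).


1647581771 = 1100010001101000001101001001011 in binary

1100010001101000001101001001011


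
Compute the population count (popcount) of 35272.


0b1000100111001000 has 6 set bits

6


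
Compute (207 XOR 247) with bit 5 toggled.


Step 1: 207 ^ 247 = 56
Step 2: 56 ^ (1 << 5) = 56 ^ 32 = 24

24


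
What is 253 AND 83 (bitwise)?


0b11111101 & 0b1010011 = 0b1010001 = 81

81


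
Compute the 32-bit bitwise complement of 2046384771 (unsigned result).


~0b1111001111110010101101010000011 = 0b10000110000001101010010101111100 = 2248582524 (32-bit unsigned)

2248582524


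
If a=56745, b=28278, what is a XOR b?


56745 ^ 28278 = 46047

46047


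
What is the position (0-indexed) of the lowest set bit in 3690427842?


0b11011011111101110111010111000010. Lowest set bit at position 1

1


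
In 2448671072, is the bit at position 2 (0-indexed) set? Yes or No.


0b10010001111100111100000101100000, bit 2 = 0. No

No


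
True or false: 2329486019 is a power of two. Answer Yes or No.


0b10001010110110010010001011000011. Multiple bits set => No

No


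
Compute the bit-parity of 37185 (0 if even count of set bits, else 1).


0b1001000101000001 has 5 ones => parity 1

1


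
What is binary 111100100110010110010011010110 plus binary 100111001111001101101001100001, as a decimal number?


111100100110010110010011010110 + 100111001111001101101001100001 = 1100011110101100011111100110111 = 1674985271

1674985271


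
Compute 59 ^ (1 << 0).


59 ^ (1 << 0) = 59 ^ 1 = 58

58


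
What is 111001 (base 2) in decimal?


111001 in decimal = 57

57


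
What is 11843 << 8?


0b10111001000011 << 8 = 0b1011100100001100000000 = 3031808

3031808


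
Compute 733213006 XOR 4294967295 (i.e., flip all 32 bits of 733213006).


733213006 ^ 4294967295 = 3561754289

3561754289


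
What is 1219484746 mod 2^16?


1219484746 & 65535 = 56394

56394


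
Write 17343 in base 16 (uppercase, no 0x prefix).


17343 = 43BF hex

43BF


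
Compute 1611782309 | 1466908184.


0b1100000000100011101100010100101 | 0b1010111011011110011111000011000 = 0b1110111011111111111111010111101 = 2004876989

2004876989


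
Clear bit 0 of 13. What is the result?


13 & ~(1 << 0) = 12

12


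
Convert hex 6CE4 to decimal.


6CE4 hex = 27876 decimal

27876


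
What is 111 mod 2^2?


111 & 3 = 3

3


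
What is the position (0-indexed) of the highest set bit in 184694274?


0b1011000000100011011000000010. Highest set bit at position 27

27


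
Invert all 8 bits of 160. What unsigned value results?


160 ^ 255 = 95

95


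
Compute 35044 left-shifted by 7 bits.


0b1000100011100100 << 7 = 0b10001000111001000000000 = 4485632

4485632


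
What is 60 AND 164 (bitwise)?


0b111100 & 0b10100100 = 0b100100 = 36

36


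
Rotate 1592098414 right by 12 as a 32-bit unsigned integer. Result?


Rotate 0b1011110111001010111111001101110 right by 12 (32-bit) = 0b11100110111001011110111001010111 = 3873828439

3873828439


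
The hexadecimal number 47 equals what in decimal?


47 hex = 71 decimal

71


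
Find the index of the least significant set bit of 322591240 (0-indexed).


0b10011001110100101101000001000. Lowest set bit at position 3

3


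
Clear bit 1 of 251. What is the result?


251 & ~(1 << 1) = 249

249


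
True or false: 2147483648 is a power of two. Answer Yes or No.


0b10000000000000000000000000000000. Only one bit set => Yes

Yes


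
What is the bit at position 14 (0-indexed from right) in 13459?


0b11010010010011, position 14 = 0

0


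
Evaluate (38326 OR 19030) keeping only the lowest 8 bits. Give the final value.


Step 1: 38326 | 19030 = 57334
Step 2: 57334 & 255 = 246

246


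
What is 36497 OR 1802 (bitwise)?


0b1000111010010001 | 0b11100001010 = 0b1000111110011011 = 36763

36763


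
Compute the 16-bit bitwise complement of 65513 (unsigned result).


~0b1111111111101001 = 0b10110 = 22 (16-bit unsigned)

22


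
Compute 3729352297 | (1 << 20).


3729352297 | (1 << 20) = 3729352297 | 1048576 = 3730400873

3730400873


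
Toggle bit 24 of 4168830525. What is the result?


4168830525 ^ (1 << 24) = 4168830525 ^ 16777216 = 4185607741

4185607741


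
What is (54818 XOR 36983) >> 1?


Step 1: 54818 ^ 36983 = 18005
Step 2: 18005 >> 1 = 9002

9002


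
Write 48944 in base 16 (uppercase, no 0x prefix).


48944 = BF30 hex

BF30


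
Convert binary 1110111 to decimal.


1110111 in decimal = 119

119


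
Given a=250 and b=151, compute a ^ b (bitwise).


250 ^ 151 = 109

109


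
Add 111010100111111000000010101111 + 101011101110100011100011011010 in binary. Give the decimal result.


111010100111111000000010101111 + 101011101110100011100011011010 = 1100110010110011011100110001001 = 1717156233

1717156233


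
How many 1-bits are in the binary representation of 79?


0b1001111 has 5 set bits

5


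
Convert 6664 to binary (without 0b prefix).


6664 = 1101000001000 in binary

1101000001000


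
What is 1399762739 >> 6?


0b1010011011011101010111100110011 >> 6 = 0b1010011011011101010111100 = 21871292

21871292


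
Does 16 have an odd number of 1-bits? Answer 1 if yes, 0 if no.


0b10000 has 1 ones => parity 1

1


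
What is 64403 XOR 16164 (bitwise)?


0b1111101110010011 ^ 0b11111100100100 = 0b1100010010110111 = 50359

50359


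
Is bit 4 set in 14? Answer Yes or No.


0b1110, bit 4 = 0. No

No


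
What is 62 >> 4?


0b111110 >> 4 = 0b11 = 3

3


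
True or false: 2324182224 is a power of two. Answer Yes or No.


0b10001010100010000011010011010000. Multiple bits set => No

No


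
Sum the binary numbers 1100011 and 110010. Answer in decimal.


1100011 + 110010 = 10010101 = 149

149


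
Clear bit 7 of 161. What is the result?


161 & ~(1 << 7) = 33

33


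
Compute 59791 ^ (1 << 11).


59791 ^ (1 << 11) = 59791 ^ 2048 = 57743

57743


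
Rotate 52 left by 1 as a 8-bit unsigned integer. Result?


Rotate 0b110100 left by 1 (8-bit) = 0b1101000 = 104

104


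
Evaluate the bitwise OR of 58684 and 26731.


0b1110010100111100 | 0b110100001101011 = 0b1110110101111111 = 60799

60799


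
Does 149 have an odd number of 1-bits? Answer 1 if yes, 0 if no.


0b10010101 has 4 ones => parity 0

0


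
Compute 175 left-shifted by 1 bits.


0b10101111 << 1 = 0b101011110 = 350

350


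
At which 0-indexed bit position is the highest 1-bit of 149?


0b10010101. Highest set bit at position 7

7


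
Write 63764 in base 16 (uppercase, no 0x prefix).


63764 = F914 hex

F914


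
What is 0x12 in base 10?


12 hex = 18 decimal

18


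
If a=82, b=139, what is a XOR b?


82 ^ 139 = 217

217


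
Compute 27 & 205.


0b11011 & 0b11001101 = 0b1001 = 9

9


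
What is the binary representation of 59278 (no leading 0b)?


59278 = 1110011110001110 in binary

1110011110001110


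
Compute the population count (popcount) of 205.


0b11001101 has 5 set bits

5


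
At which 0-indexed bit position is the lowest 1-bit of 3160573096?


0b10111100011000101000010010101000. Lowest set bit at position 3

3


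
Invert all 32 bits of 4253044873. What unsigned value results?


4253044873 ^ 4294967295 = 41922422

41922422


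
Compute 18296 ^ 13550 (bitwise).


0b100011101111000 ^ 0b11010011101110 = 0b111001110010110 = 29590

29590


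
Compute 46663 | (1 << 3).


46663 | (1 << 3) = 46663 | 8 = 46671

46671


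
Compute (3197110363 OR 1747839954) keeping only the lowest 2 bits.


Step 1: 3197110363 | 1747839954 = 4273859547
Step 2: 4273859547 & 3 = 3

3


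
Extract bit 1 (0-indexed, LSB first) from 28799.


0b111000001111111, position 1 = 1

1


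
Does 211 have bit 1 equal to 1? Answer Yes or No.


0b11010011, bit 1 = 1. Yes

Yes


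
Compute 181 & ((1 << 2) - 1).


181 & 3 = 1

1


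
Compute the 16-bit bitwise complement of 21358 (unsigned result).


~0b101001101101110 = 0b1010110010010001 = 44177 (16-bit unsigned)

44177


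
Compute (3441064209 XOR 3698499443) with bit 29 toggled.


Step 1: 3441064209 ^ 3698499443 = 292087394
Step 2: 292087394 ^ (1 << 29) = 292087394 ^ 536870912 = 828958306

828958306


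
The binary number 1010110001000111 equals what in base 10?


1010110001000111 in decimal = 44103

44103


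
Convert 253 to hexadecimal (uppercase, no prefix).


253 = FD hex

FD


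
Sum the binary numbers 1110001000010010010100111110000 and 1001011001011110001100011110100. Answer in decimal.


1110001000010010010100111110000 + 1001011001011110001100011110100 = 10111100001110000100001011100100 = 3157803748

3157803748


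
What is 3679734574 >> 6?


0b11011011010101000100101100101110 >> 6 = 0b11011011010101000100101100 = 57495852

57495852


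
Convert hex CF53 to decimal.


CF53 hex = 53075 decimal

53075


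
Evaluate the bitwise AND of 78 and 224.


0b1001110 & 0b11100000 = 0b1000000 = 64

64


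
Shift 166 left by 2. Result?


0b10100110 << 2 = 0b1010011000 = 664

664


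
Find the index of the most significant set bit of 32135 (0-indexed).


0b111110110000111. Highest set bit at position 14

14


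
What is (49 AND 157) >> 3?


Step 1: 49 & 157 = 17
Step 2: 17 >> 3 = 2

2


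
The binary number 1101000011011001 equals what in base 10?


1101000011011001 in decimal = 53465

53465


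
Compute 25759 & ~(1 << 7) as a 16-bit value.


25759 & ~(1 << 7) = 25631

25631


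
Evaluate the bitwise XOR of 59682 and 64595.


0b1110100100100010 ^ 0b1111110001010011 = 0b1010101110001 = 5489

5489


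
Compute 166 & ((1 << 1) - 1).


166 & 1 = 0

0


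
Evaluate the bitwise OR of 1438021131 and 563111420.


0b1010101101101100111011000001011 | 0b100001100100000110010111111100 = 0b1110101101101100111011111111111 = 1974892543

1974892543


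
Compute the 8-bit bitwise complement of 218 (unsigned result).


~0b11011010 = 0b100101 = 37 (8-bit unsigned)

37


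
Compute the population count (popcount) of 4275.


0b1000010110011 has 6 set bits

6


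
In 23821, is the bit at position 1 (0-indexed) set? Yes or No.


0b101110100001101, bit 1 = 0. No

No


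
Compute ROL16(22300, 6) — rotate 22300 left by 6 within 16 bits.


Rotate 0b101011100011100 left by 6 (16-bit) = 0b1100011100010101 = 50965

50965


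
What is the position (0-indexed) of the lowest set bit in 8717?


0b10001000001101. Lowest set bit at position 0

0


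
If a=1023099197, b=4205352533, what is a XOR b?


1023099197 ^ 4205352533 = 3327383400

3327383400


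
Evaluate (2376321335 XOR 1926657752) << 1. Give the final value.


Step 1: 2376321335 ^ 1926657752 = 4285906927
Step 2: 4285906927 << 1 = 8571813854

8571813854


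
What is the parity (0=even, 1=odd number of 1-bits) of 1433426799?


0b1010101011100000101101101101111 has 18 ones => parity 0

0


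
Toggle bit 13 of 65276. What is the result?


65276 ^ (1 << 13) = 65276 ^ 8192 = 57084

57084


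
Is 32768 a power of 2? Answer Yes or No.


0b1000000000000000. Only one bit set => Yes

Yes


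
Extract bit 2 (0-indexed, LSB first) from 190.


0b10111110, position 2 = 1

1


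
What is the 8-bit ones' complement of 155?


155 ^ 255 = 100

100


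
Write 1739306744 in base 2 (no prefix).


1739306744 = 1100111101010111011011011111000 in binary

1100111101010111011011011111000


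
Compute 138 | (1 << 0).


138 | (1 << 0) = 138 | 1 = 139

139


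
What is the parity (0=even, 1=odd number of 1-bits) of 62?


0b111110 has 5 ones => parity 1

1


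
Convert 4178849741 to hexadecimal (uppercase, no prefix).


4178849741 = F9142FCD hex

F9142FCD


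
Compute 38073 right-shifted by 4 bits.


0b1001010010111001 >> 4 = 0b100101001011 = 2379

2379


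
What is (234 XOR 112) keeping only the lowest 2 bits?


Step 1: 234 ^ 112 = 154
Step 2: 154 & 3 = 2

2


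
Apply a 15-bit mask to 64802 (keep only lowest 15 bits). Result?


64802 & 32767 = 32034

32034


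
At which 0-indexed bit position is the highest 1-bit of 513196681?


0b11110100101101100001010001001. Highest set bit at position 28

28


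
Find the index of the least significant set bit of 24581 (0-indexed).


0b110000000000101. Lowest set bit at position 0

0


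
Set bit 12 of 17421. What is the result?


17421 | (1 << 12) = 17421 | 4096 = 21517

21517


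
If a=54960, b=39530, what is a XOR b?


54960 ^ 39530 = 19674

19674


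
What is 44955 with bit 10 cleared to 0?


44955 & ~(1 << 10) = 43931

43931


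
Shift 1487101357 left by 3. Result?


0b1011000101000110101110110101101 << 3 = 0b1011000101000110101110110101101000 = 11896810856

11896810856


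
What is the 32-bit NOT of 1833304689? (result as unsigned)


~0b1101101010001100000001001110001 = 0b10010010101110011111110110001110 = 2461662606 (32-bit unsigned)

2461662606


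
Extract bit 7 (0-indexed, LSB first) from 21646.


0b101010010001110, position 7 = 1

1


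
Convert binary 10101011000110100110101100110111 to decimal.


10101011000110100110101100110111 in decimal = 2870635319

2870635319


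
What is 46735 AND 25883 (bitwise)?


0b1011011010001111 & 0b110010100011011 = 0b10010000001011 = 9227

9227


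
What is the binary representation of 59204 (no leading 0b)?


59204 = 1110011101000100 in binary

1110011101000100


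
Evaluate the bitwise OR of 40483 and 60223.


0b1001111000100011 | 0b1110101100111111 = 0b1111111100111111 = 65343

65343


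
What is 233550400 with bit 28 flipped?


233550400 ^ (1 << 28) = 233550400 ^ 268435456 = 501985856

501985856


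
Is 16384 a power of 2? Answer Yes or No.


0b100000000000000. Only one bit set => Yes

Yes


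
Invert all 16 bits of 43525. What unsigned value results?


43525 ^ 65535 = 22010

22010


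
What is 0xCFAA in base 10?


CFAA hex = 53162 decimal

53162


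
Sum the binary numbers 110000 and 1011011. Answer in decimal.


110000 + 1011011 = 10001011 = 139

139


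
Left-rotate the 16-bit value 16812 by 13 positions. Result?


Rotate 0b100000110101100 left by 13 (16-bit) = 0b1000100000110101 = 34869

34869


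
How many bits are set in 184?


0b10111000 has 4 set bits

4


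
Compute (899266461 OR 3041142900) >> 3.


Step 1: 899266461 | 3041142900 = 3051208701
Step 2: 3051208701 >> 3 = 381401087

381401087


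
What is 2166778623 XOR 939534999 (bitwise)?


0b10000001001001100110101011111111 ^ 0b111000000000000010101010010111 = 0b10111001001001100100000001101000 = 3106291816

3106291816


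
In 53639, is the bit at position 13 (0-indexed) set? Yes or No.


0b1101000110000111, bit 13 = 0. No

No


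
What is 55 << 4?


0b110111 << 4 = 0b1101110000 = 880

880


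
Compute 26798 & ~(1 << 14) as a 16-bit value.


26798 & ~(1 << 14) = 10414

10414


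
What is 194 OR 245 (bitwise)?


0b11000010 | 0b11110101 = 0b11110111 = 247

247


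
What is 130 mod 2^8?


130 & 255 = 130

130


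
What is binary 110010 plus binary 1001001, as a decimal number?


110010 + 1001001 = 1111011 = 123

123


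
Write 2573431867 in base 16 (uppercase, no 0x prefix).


2573431867 = 9963743B hex

9963743B


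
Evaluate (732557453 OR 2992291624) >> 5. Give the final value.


Step 1: 732557453 | 2992291624 = 3153854381
Step 2: 3153854381 >> 5 = 98557949

98557949


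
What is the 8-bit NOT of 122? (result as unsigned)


~0b1111010 = 0b10000101 = 133 (8-bit unsigned)

133


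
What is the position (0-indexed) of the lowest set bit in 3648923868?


0b11011001011111100010100011011100. Lowest set bit at position 2

2


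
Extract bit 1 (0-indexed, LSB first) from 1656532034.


0b1100010101111001010110001000010, position 1 = 1

1


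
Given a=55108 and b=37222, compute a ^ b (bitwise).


55108 ^ 37222 = 17954

17954


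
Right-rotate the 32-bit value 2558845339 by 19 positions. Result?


Rotate 0b10011000100001001110000110011011 right by 19 (32-bit) = 0b10011100001100110111001100010000 = 2620617488

2620617488


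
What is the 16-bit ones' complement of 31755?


31755 ^ 65535 = 33780

33780


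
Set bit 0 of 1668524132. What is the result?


1668524132 | (1 << 0) = 1668524132 | 1 = 1668524133

1668524133


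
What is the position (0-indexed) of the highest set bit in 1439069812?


0b1010101110001100111011001110100. Highest set bit at position 30

30


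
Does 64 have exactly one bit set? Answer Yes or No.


0b1000000. Only one bit set => Yes

Yes


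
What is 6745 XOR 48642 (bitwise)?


0b1101001011001 ^ 0b1011111000000010 = 0b1010010001011011 = 42075

42075


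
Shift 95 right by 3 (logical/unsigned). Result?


0b1011111 >> 3 = 0b1011 = 11

11


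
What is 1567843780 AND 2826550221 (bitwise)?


0b1011101011100110110010111000100 & 0b10101000011110011011101111001101 = 0b1000011100010010000111000100 = 141631940

141631940


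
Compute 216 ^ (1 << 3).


216 ^ (1 << 3) = 216 ^ 8 = 208

208


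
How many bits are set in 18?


0b10010 has 2 set bits

2


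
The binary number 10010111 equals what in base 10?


10010111 in decimal = 151

151


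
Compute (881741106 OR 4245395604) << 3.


Step 1: 881741106 | 4245395604 = 4254064054
Step 2: 4254064054 << 3 = 34032512432

34032512432


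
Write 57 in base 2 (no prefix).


57 = 111001 in binary

111001


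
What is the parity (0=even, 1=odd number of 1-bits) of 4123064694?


0b11110101110000001111100101110110 has 19 ones => parity 1

1


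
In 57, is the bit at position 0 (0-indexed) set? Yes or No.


0b111001, bit 0 = 1. Yes

Yes


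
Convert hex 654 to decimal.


654 hex = 1620 decimal

1620


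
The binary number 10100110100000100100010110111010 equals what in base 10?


10100110100000100100010110111010 in decimal = 2793555386

2793555386


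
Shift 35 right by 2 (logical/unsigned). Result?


0b100011 >> 2 = 0b1000 = 8

8


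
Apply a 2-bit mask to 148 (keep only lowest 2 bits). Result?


148 & 3 = 0

0


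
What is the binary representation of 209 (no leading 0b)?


209 = 11010001 in binary

11010001


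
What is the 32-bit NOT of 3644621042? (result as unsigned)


~0b11011001001111001000000011110010 = 0b100110110000110111111100001101 = 650346253 (32-bit unsigned)

650346253


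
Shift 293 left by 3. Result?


0b100100101 << 3 = 0b100100101000 = 2344

2344


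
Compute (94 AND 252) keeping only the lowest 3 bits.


Step 1: 94 & 252 = 92
Step 2: 92 & 7 = 4

4


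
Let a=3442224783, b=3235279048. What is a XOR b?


3442224783 ^ 3235279048 = 234511943

234511943


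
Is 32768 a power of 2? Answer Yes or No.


0b1000000000000000. Only one bit set => Yes

Yes


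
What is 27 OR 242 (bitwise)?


0b11011 | 0b11110010 = 0b11111011 = 251

251


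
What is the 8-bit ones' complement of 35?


35 ^ 255 = 220

220


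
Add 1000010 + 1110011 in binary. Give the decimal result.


1000010 + 1110011 = 10110101 = 181

181


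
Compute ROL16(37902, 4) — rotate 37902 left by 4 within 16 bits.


Rotate 0b1001010000001110 left by 4 (16-bit) = 0b100000011101001 = 16617

16617


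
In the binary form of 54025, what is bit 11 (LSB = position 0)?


0b1101001100001001, position 11 = 0

0


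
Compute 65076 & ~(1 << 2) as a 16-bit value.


65076 & ~(1 << 2) = 65072

65072


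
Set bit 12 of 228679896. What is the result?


228679896 | (1 << 12) = 228679896 | 4096 = 228683992

228683992


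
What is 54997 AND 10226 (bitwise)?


0b1101011011010101 & 0b10011111110010 = 0b11011010000 = 1744

1744


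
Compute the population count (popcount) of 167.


0b10100111 has 5 set bits

5


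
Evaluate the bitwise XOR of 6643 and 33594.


0b1100111110011 ^ 0b1000001100111010 = 0b1001101011001001 = 39625

39625


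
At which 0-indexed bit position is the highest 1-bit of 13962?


0b11011010001010. Highest set bit at position 13

13


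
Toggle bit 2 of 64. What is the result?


64 ^ (1 << 2) = 64 ^ 4 = 68

68


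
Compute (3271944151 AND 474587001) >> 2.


Step 1: 3271944151 & 474587001 = 100177
Step 2: 100177 >> 2 = 25044

25044


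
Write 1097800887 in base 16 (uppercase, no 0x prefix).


1097800887 = 416F1CB7 hex

416F1CB7


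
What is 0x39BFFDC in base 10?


39BFFDC hex = 60555228 decimal

60555228


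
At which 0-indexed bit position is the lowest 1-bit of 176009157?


0b1010011111011010111111000101. Lowest set bit at position 0

0


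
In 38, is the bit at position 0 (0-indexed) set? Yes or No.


0b100110, bit 0 = 0. No

No


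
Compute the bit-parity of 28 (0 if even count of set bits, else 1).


0b11100 has 3 ones => parity 1

1


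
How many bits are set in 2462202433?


0b10010010110000100011101001000001 has 12 set bits

12


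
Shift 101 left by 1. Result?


0b1100101 << 1 = 0b11001010 = 202

202


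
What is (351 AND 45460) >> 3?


Step 1: 351 & 45460 = 276
Step 2: 276 >> 3 = 34

34


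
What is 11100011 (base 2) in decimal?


11100011 in decimal = 227

227


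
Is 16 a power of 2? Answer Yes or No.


0b10000. Only one bit set => Yes

Yes


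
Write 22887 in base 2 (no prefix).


22887 = 101100101100111 in binary

101100101100111


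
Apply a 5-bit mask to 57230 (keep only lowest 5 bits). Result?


57230 & 31 = 14

14


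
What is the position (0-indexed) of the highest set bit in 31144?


0b111100110101000. Highest set bit at position 14

14


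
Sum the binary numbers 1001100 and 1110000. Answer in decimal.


1001100 + 1110000 = 10111100 = 188

188


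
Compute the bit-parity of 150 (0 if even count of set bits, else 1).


0b10010110 has 4 ones => parity 0

0


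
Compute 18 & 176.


0b10010 & 0b10110000 = 0b10000 = 16

16


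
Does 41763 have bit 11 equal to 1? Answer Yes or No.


0b1010001100100011, bit 11 = 0. No

No


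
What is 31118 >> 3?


0b111100110001110 >> 3 = 0b111100110001 = 3889

3889


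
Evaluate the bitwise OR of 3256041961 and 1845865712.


0b11000010000100110100000111101001 | 0b1101110000001011010110011110000 = 0b11101110000101111110110111111001 = 3994545657

3994545657


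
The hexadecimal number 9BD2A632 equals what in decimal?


9BD2A632 hex = 2614273586 decimal

2614273586


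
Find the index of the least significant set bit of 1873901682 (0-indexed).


0b1101111101100010111100001110010. Lowest set bit at position 1

1


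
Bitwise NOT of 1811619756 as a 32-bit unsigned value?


~0b1101011111110110001111110101100 = 0b10010100000001001110000001010011 = 2483347539 (32-bit unsigned)

2483347539


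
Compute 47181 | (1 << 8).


47181 | (1 << 8) = 47181 | 256 = 47437

47437


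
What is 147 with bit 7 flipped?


147 ^ (1 << 7) = 147 ^ 128 = 19

19


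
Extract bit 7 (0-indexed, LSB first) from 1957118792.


0b1110100101001110100001101001000, position 7 = 0

0


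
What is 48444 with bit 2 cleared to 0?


48444 & ~(1 << 2) = 48440

48440


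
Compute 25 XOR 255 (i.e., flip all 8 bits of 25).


25 ^ 255 = 230

230


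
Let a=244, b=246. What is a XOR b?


244 ^ 246 = 2

2


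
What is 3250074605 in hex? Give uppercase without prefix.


3250074605 = C1B833ED hex

C1B833ED


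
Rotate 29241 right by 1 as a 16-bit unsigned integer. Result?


Rotate 0b111001000111001 right by 1 (16-bit) = 0b1011100100011100 = 47388

47388


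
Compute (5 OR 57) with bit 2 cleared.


Step 1: 5 | 57 = 61
Step 2: 61 & ~(1 << 2) = 57

57


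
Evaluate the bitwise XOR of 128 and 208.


0b10000000 ^ 0b11010000 = 0b1010000 = 80

80


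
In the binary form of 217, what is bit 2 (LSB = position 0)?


0b11011001, position 2 = 0

0


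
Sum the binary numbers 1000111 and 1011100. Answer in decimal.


1000111 + 1011100 = 10100011 = 163

163


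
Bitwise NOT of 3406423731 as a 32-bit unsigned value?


~0b11001011000010011110011010110011 = 0b110100111101100001100101001100 = 888543564 (32-bit unsigned)

888543564


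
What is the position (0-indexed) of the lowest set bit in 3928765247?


0b11101010001011000011001100111111. Lowest set bit at position 0

0


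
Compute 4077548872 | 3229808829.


0b11110011000010100111010101001000 | 0b11000000100000101111100010111101 = 0b11110011100010101111110111111101 = 4085972477

4085972477


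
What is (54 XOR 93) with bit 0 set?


Step 1: 54 ^ 93 = 107
Step 2: 107 | (1 << 0) = 107 | 1 = 107

107


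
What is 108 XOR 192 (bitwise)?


0b1101100 ^ 0b11000000 = 0b10101100 = 172

172


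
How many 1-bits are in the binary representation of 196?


0b11000100 has 3 set bits

3


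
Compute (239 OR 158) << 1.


Step 1: 239 | 158 = 255
Step 2: 255 << 1 = 510

510


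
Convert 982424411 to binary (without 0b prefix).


982424411 = 111010100011101001101101011011 in binary

111010100011101001101101011011


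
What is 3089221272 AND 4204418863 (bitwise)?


0b10111000001000011100011010011000 & 0b11111010100110100101011100101111 = 0b10111000000000000100011000001000 = 3087025672

3087025672


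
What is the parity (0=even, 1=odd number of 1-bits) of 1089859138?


0b1000000111101011110111001000010 has 15 ones => parity 1

1


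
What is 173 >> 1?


0b10101101 >> 1 = 0b1010110 = 86

86


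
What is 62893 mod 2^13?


62893 & 8191 = 5549

5549


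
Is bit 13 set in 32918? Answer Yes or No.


0b1000000010010110, bit 13 = 0. No

No


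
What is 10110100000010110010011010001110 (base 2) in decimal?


10110100000010110010011010001110 in decimal = 3020629646

3020629646


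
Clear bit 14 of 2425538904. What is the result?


2425538904 & ~(1 << 14) = 2425522520

2425522520


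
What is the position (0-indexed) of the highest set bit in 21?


0b10101. Highest set bit at position 4

4


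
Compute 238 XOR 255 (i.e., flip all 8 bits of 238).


238 ^ 255 = 17

17


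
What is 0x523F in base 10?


523F hex = 21055 decimal

21055


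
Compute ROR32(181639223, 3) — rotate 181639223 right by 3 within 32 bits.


Rotate 0b1010110100111001100000110111 right by 3 (32-bit) = 0b11100001010110100111001100000110 = 3780801286

3780801286


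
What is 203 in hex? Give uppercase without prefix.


203 = CB hex

CB


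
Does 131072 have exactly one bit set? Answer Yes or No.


0b100000000000000000. Only one bit set => Yes

Yes


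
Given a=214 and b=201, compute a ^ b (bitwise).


214 ^ 201 = 31

31


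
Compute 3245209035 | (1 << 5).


3245209035 | (1 << 5) = 3245209035 | 32 = 3245209067

3245209067


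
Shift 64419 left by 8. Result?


0b1111101110100011 << 8 = 0b111110111010001100000000 = 16491264

16491264


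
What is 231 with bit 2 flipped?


231 ^ (1 << 2) = 231 ^ 4 = 227

227


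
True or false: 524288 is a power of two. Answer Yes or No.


0b10000000000000000000. Only one bit set => Yes

Yes


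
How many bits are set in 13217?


0b11001110100001 has 7 set bits

7


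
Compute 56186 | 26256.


0b1101101101111010 | 0b110011010010000 = 0b1111111111111010 = 65530

65530


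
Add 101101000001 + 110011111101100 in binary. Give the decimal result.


101101000001 + 110011111101100 = 111001100101101 = 29485

29485


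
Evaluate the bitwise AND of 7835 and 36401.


0b1111010011011 & 0b1000111000110001 = 0b111000010001 = 3601

3601


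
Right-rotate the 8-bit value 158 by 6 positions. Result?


Rotate 0b10011110 right by 6 (8-bit) = 0b1111010 = 122

122


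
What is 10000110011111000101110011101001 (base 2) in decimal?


10000110011111000101110011101001 in decimal = 2256297193

2256297193


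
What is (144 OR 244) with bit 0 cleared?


Step 1: 144 | 244 = 244
Step 2: 244 & ~(1 << 0) = 244

244


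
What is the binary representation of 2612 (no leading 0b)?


2612 = 101000110100 in binary

101000110100


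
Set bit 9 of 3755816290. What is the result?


3755816290 | (1 << 9) = 3755816290 | 512 = 3755816802

3755816802


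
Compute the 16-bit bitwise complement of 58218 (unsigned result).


~0b1110001101101010 = 0b1110010010101 = 7317 (16-bit unsigned)

7317


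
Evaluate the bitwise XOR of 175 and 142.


0b10101111 ^ 0b10001110 = 0b100001 = 33

33


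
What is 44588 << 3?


0b1010111000101100 << 3 = 0b1010111000101100000 = 356704

356704


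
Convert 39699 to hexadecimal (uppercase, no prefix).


39699 = 9B13 hex

9B13


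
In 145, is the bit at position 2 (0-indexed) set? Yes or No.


0b10010001, bit 2 = 0. No

No


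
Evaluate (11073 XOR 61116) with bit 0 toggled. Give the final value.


Step 1: 11073 ^ 61116 = 50685
Step 2: 50685 ^ (1 << 0) = 50685 ^ 1 = 50684

50684


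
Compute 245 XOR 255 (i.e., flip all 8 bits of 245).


245 ^ 255 = 10

10


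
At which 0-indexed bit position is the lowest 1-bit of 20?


0b10100. Lowest set bit at position 2

2


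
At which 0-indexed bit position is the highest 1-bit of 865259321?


0b110011100100101100111100111001. Highest set bit at position 29

29


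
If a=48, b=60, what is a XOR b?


48 ^ 60 = 12

12


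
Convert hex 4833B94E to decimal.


4833B94E hex = 1211349326 decimal

1211349326


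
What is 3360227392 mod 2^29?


3360227392 & 536870911 = 139001920

139001920


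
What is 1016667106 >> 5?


0b111100100110010001101111100010 >> 5 = 0b1111001001100100011011111 = 31770847

31770847


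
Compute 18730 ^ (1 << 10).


18730 ^ (1 << 10) = 18730 ^ 1024 = 19754

19754


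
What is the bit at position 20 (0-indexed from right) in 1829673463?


0b1101101000011101001100111110111, position 20 = 0

0


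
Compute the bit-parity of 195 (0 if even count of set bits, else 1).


0b11000011 has 4 ones => parity 0

0


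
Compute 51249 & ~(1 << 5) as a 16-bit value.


51249 & ~(1 << 5) = 51217

51217


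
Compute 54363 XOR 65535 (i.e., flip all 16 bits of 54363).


54363 ^ 65535 = 11172

11172


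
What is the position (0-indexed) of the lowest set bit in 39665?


0b1001101011110001. Lowest set bit at position 0

0


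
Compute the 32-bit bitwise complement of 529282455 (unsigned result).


~0b11111100011000011010110010111 = 0b11100000011100111100101001101000 = 3765684840 (32-bit unsigned)

3765684840


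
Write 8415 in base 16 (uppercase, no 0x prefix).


8415 = 20DF hex

20DF


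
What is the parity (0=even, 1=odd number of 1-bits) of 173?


0b10101101 has 5 ones => parity 1

1


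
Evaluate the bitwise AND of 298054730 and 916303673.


0b10001110000111111010001001010 & 0b110110100111011010111100111001 = 0b10000100000011010010000001000 = 276931592

276931592


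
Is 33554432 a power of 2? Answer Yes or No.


0b10000000000000000000000000. Only one bit set => Yes

Yes


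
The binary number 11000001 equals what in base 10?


11000001 in decimal = 193

193


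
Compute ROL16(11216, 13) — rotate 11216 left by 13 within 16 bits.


Rotate 0b10101111010000 left by 13 (16-bit) = 0b10101111010 = 1402

1402


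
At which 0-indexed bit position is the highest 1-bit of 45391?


0b1011000101001111. Highest set bit at position 15

15


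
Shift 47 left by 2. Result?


0b101111 << 2 = 0b10111100 = 188

188


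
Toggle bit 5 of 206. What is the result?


206 ^ (1 << 5) = 206 ^ 32 = 238

238


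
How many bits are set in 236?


0b11101100 has 5 set bits

5


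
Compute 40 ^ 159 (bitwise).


0b101000 ^ 0b10011111 = 0b10110111 = 183

183


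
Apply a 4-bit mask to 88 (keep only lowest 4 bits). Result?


88 & 15 = 8

8


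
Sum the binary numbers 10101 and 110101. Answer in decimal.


10101 + 110101 = 1001010 = 74

74


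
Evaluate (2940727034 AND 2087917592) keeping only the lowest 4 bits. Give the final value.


Step 1: 2940727034 & 2087917592 = 742590488
Step 2: 742590488 & 15 = 8

8


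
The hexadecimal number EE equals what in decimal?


EE hex = 238 decimal

238


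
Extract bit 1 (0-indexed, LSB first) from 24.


0b11000, position 1 = 0

0


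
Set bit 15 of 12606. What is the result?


12606 | (1 << 15) = 12606 | 32768 = 45374

45374


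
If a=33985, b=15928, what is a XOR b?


33985 ^ 15928 = 47865

47865


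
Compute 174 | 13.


0b10101110 | 0b1101 = 0b10101111 = 175

175


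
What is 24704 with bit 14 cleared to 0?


24704 & ~(1 << 14) = 8320

8320


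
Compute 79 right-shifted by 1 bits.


0b1001111 >> 1 = 0b100111 = 39

39


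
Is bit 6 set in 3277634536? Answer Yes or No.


0b11000011010111001011101111101000, bit 6 = 1. Yes

Yes


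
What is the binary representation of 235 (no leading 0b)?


235 = 11101011 in binary

11101011


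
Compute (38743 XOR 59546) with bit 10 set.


Step 1: 38743 ^ 59546 = 32717
Step 2: 32717 | (1 << 10) = 32717 | 1024 = 32717

32717


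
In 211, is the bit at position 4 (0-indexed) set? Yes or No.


0b11010011, bit 4 = 1. Yes

Yes


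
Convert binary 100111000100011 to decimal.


100111000100011 in decimal = 20003

20003


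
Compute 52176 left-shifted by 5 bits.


0b1100101111010000 << 5 = 0b110010111101000000000 = 1669632

1669632


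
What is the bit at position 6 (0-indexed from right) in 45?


0b101101, position 6 = 0

0


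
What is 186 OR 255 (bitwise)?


0b10111010 | 0b11111111 = 0b11111111 = 255

255


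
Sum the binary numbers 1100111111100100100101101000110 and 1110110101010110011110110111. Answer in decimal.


1100111111100100100101101000110 + 1110110101010110011110110111 = 1110110110001111011001011111101 = 1992798973

1992798973


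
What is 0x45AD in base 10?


45AD hex = 17837 decimal

17837


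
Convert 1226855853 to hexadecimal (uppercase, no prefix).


1226855853 = 492055AD hex

492055AD


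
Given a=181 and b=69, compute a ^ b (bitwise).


181 ^ 69 = 240

240


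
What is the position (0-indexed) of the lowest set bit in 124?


0b1111100. Lowest set bit at position 2

2


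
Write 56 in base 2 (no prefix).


56 = 111000 in binary

111000


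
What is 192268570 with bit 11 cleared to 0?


192268570 & ~(1 << 11) = 192266522

192266522


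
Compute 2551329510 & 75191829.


0b10011000000100100011001011100110 & 0b100011110110101011000010101 = 0b100100001001000000100 = 1184260

1184260


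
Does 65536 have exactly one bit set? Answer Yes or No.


0b10000000000000000. Only one bit set => Yes

Yes


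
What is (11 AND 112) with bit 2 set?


Step 1: 11 & 112 = 0
Step 2: 0 | (1 << 2) = 0 | 4 = 4

4


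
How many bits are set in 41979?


0b1010001111111011 has 11 set bits

11


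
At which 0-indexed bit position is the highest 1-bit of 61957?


0b1111001000000101. Highest set bit at position 15

15


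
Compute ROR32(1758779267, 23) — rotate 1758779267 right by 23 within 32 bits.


Rotate 0b1101000110101001101011110000011 right by 23 (32-bit) = 0b10101001101011110000011011010001 = 2846820049

2846820049


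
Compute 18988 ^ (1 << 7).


18988 ^ (1 << 7) = 18988 ^ 128 = 19116

19116


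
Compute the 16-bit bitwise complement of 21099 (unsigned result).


~0b101001001101011 = 0b1010110110010100 = 44436 (16-bit unsigned)

44436


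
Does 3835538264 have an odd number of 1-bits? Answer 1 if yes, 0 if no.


0b11100100100111011010101101011000 has 17 ones => parity 1

1


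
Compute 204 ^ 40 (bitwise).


0b11001100 ^ 0b101000 = 0b11100100 = 228

228


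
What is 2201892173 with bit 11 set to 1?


2201892173 | (1 << 11) = 2201892173 | 2048 = 2201894221

2201894221


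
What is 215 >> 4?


0b11010111 >> 4 = 0b1101 = 13

13


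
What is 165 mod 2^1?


165 & 1 = 1

1


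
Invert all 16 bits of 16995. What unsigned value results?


16995 ^ 65535 = 48540

48540
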